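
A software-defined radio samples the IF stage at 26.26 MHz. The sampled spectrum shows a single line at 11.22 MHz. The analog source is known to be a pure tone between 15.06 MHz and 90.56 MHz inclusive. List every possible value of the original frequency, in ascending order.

37.48 MHz, 41.3 MHz, 63.74 MHz, 67.56 MHz, 90 MHz

Frequencies that alias to 11.22 MHz are k·fs ± 11.22 MHz for integer k ≥ 0.
k=0: 11.22 MHz.
k=1: 15.04 MHz, 37.48 MHz.
k=2: 41.3 MHz, 63.74 MHz.
k=3: 67.56 MHz, 90 MHz.
k=4: 93.82 MHz, 116.26 MHz.
Within [15.06 MHz, 90.56 MHz]: 37.48 MHz, 41.3 MHz, 63.74 MHz, 67.56 MHz, 90 MHz.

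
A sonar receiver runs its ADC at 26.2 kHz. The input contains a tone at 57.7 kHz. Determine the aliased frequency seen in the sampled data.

5.3 kHz

57.7 kHz mod fs = 5.3 kHz.
5.3 kHz ≤ fs/2 = 13.1 kHz, appears at 5.3 kHz.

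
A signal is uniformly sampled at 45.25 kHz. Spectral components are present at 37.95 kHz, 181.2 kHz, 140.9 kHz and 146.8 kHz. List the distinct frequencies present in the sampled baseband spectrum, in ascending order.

fs/2 = 22.625 kHz.
37.95 kHz > fs/2 = 22.625 kHz, folds to fs − 37.95 kHz = 7.3 kHz.
181.2 kHz mod fs = 0.2 kHz.
0.2 kHz ≤ fs/2 = 22.625 kHz, appears at 0.2 kHz.
140.9 kHz mod fs = 5.15 kHz.
5.15 kHz ≤ fs/2 = 22.625 kHz, appears at 5.15 kHz.
146.8 kHz mod fs = 11.05 kHz.
11.05 kHz ≤ fs/2 = 22.625 kHz, appears at 11.05 kHz.
Distinct values: {0.2 kHz, 5.15 kHz, 7.3 kHz, 11.05 kHz}.

0.2 kHz, 5.15 kHz, 7.3 kHz, 11.05 kHz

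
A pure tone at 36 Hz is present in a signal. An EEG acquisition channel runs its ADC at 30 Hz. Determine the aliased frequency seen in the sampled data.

36 Hz mod fs = 6 Hz.
6 Hz ≤ fs/2 = 15 Hz, appears at 6 Hz.

6 Hz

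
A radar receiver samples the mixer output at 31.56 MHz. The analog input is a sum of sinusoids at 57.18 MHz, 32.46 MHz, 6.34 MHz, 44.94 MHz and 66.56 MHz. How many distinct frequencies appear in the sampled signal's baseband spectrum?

5

fs/2 = 15.78 MHz.
57.18 MHz mod fs = 25.62 MHz.
25.62 MHz > fs/2 = 15.78 MHz, folds to fs − 25.62 MHz = 5.94 MHz.
32.46 MHz mod fs = 0.9 MHz.
0.9 MHz ≤ fs/2 = 15.78 MHz, appears at 0.9 MHz.
6.34 MHz ≤ fs/2 = 15.78 MHz, passes unchanged.
44.94 MHz mod fs = 13.38 MHz.
13.38 MHz ≤ fs/2 = 15.78 MHz, appears at 13.38 MHz.
66.56 MHz mod fs = 3.44 MHz.
3.44 MHz ≤ fs/2 = 15.78 MHz, appears at 3.44 MHz.
Distinct values: {0.9 MHz, 3.44 MHz, 5.94 MHz, 6.34 MHz, 13.38 MHz} → 5.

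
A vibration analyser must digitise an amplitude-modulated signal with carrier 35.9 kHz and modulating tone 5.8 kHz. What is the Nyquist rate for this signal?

83.4 kHz

AM sidebands sit at fc ± fm = 30.1 kHz and 41.7 kHz.
Highest-frequency component: 41.7 kHz.
Nyquist rate = 2 × 41.7 kHz = 83.4 kHz.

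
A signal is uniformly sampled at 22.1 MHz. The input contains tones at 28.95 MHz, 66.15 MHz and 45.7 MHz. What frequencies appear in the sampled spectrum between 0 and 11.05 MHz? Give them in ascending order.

0.15 MHz, 1.5 MHz, 6.85 MHz

fs/2 = 11.05 MHz.
28.95 MHz mod fs = 6.85 MHz.
6.85 MHz ≤ fs/2 = 11.05 MHz, appears at 6.85 MHz.
66.15 MHz mod fs = 21.95 MHz.
21.95 MHz > fs/2 = 11.05 MHz, folds to fs − 21.95 MHz = 0.15 MHz.
45.7 MHz mod fs = 1.5 MHz.
1.5 MHz ≤ fs/2 = 11.05 MHz, appears at 1.5 MHz.
Distinct values: {0.15 MHz, 1.5 MHz, 6.85 MHz}.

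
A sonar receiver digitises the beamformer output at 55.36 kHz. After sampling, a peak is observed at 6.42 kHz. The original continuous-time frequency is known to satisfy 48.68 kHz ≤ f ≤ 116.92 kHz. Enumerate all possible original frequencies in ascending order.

Frequencies that alias to 6.42 kHz are k·fs ± 6.42 kHz for integer k ≥ 0.
k=0: 6.42 kHz.
k=1: 48.94 kHz, 61.78 kHz.
k=2: 104.3 kHz, 117.14 kHz.
k=3: 159.66 kHz, 172.5 kHz.
Within [48.68 kHz, 116.92 kHz]: 48.94 kHz, 61.78 kHz, 104.3 kHz.

48.94 kHz, 61.78 kHz, 104.3 kHz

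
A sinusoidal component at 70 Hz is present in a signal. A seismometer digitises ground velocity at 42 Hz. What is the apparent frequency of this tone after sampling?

70 Hz mod fs = 28 Hz.
28 Hz > fs/2 = 21 Hz, folds to fs − 28 Hz = 14 Hz.

14 Hz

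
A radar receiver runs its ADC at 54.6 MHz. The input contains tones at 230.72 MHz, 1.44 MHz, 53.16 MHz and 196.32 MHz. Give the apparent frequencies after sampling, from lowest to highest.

1.44 MHz, 12.32 MHz, 22.08 MHz

fs/2 = 27.3 MHz.
230.72 MHz mod fs = 12.32 MHz.
12.32 MHz ≤ fs/2 = 27.3 MHz, appears at 12.32 MHz.
1.44 MHz ≤ fs/2 = 27.3 MHz, passes unchanged.
53.16 MHz > fs/2 = 27.3 MHz, folds to fs − 53.16 MHz = 1.44 MHz.
196.32 MHz mod fs = 32.52 MHz.
32.52 MHz > fs/2 = 27.3 MHz, folds to fs − 32.52 MHz = 22.08 MHz.
Distinct values: {1.44 MHz, 12.32 MHz, 22.08 MHz}.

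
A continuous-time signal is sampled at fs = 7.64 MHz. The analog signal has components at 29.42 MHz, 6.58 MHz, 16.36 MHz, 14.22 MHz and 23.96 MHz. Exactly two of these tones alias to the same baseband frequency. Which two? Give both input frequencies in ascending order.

6.58 MHz, 14.22 MHz

fs/2 = 3.82 MHz.
29.42 MHz mod fs = 6.5 MHz.
6.5 MHz > fs/2 = 3.82 MHz, folds to fs − 6.5 MHz = 1.14 MHz.
6.58 MHz > fs/2 = 3.82 MHz, folds to fs − 6.58 MHz = 1.06 MHz.
16.36 MHz mod fs = 1.08 MHz.
1.08 MHz ≤ fs/2 = 3.82 MHz, appears at 1.08 MHz.
14.22 MHz mod fs = 6.58 MHz.
6.58 MHz > fs/2 = 3.82 MHz, folds to fs − 6.58 MHz = 1.06 MHz.
23.96 MHz mod fs = 1.04 MHz.
1.04 MHz ≤ fs/2 = 3.82 MHz, appears at 1.04 MHz.
6.58 MHz and 14.22 MHz both map to 1.06 MHz.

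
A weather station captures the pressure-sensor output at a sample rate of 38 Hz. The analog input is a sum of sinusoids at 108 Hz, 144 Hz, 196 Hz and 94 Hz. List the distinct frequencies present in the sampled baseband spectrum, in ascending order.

fs/2 = 19 Hz.
108 Hz mod fs = 32 Hz.
32 Hz > fs/2 = 19 Hz, folds to fs − 32 Hz = 6 Hz.
144 Hz mod fs = 30 Hz.
30 Hz > fs/2 = 19 Hz, folds to fs − 30 Hz = 8 Hz.
196 Hz mod fs = 6 Hz.
6 Hz ≤ fs/2 = 19 Hz, appears at 6 Hz.
94 Hz mod fs = 18 Hz.
18 Hz ≤ fs/2 = 19 Hz, appears at 18 Hz.
Distinct values: {6 Hz, 8 Hz, 18 Hz}.

6 Hz, 8 Hz, 18 Hz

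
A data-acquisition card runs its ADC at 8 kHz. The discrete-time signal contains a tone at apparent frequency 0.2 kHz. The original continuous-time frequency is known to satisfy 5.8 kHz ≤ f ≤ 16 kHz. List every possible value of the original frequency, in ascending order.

7.8 kHz, 8.2 kHz, 15.8 kHz

Frequencies that alias to 0.2 kHz are k·fs ± 0.2 kHz for integer k ≥ 0.
k=0: 0.2 kHz.
k=1: 7.8 kHz, 8.2 kHz.
k=2: 15.8 kHz, 16.2 kHz.
k=3: 23.8 kHz, 24.2 kHz.
Within [5.8 kHz, 16 kHz]: 7.8 kHz, 8.2 kHz, 15.8 kHz.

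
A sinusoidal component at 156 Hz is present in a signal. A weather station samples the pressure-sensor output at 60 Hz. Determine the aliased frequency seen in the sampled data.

156 Hz mod fs = 36 Hz.
36 Hz > fs/2 = 30 Hz, folds to fs − 36 Hz = 24 Hz.

24 Hz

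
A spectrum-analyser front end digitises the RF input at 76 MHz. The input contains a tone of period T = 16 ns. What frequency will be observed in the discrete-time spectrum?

T = 16 ns → f = 1/T = 62.5 MHz.
62.5 MHz > fs/2 = 38 MHz, folds to fs − 62.5 MHz = 13.5 MHz.

13.5 MHz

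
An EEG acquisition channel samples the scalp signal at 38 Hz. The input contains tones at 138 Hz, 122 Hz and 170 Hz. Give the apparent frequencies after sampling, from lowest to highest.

8 Hz, 14 Hz, 18 Hz

fs/2 = 19 Hz.
138 Hz mod fs = 24 Hz.
24 Hz > fs/2 = 19 Hz, folds to fs − 24 Hz = 14 Hz.
122 Hz mod fs = 8 Hz.
8 Hz ≤ fs/2 = 19 Hz, appears at 8 Hz.
170 Hz mod fs = 18 Hz.
18 Hz ≤ fs/2 = 19 Hz, appears at 18 Hz.
Distinct values: {8 Hz, 14 Hz, 18 Hz}.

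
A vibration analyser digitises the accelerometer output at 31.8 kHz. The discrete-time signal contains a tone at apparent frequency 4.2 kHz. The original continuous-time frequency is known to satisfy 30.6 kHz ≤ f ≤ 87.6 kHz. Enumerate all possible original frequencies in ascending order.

36 kHz, 59.4 kHz, 67.8 kHz

Frequencies that alias to 4.2 kHz are k·fs ± 4.2 kHz for integer k ≥ 0.
k=0: 4.2 kHz.
k=1: 27.6 kHz, 36 kHz.
k=2: 59.4 kHz, 67.8 kHz.
k=3: 91.2 kHz, 99.6 kHz.
Within [30.6 kHz, 87.6 kHz]: 36 kHz, 59.4 kHz, 67.8 kHz.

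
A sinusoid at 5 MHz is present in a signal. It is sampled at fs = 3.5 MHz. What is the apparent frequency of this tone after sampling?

1.5 MHz

5 MHz mod fs = 1.5 MHz.
1.5 MHz ≤ fs/2 = 1.75 MHz, appears at 1.5 MHz.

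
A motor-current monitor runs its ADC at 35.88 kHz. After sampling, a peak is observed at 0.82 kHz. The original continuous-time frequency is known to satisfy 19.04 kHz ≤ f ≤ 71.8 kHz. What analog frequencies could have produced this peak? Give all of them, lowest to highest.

35.06 kHz, 36.7 kHz, 70.94 kHz

Frequencies that alias to 0.82 kHz are k·fs ± 0.82 kHz for integer k ≥ 0.
k=0: 0.82 kHz.
k=1: 35.06 kHz, 36.7 kHz.
k=2: 70.94 kHz, 72.58 kHz.
k=3: 106.82 kHz, 108.46 kHz.
Within [19.04 kHz, 71.8 kHz]: 35.06 kHz, 36.7 kHz, 70.94 kHz.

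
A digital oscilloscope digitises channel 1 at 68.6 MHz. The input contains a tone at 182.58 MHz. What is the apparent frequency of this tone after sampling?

23.22 MHz

182.58 MHz mod fs = 45.38 MHz.
45.38 MHz > fs/2 = 34.3 MHz, folds to fs − 45.38 MHz = 23.22 MHz.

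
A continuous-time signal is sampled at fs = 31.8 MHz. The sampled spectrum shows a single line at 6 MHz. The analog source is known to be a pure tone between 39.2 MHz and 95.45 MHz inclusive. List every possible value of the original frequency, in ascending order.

Frequencies that alias to 6 MHz are k·fs ± 6 MHz for integer k ≥ 0.
k=0: 6 MHz.
k=1: 25.8 MHz, 37.8 MHz.
k=2: 57.6 MHz, 69.6 MHz.
k=3: 89.4 MHz, 101.4 MHz.
k=4: 121.2 MHz, 133.2 MHz.
Within [39.2 MHz, 95.45 MHz]: 57.6 MHz, 69.6 MHz, 89.4 MHz.

57.6 MHz, 69.6 MHz, 89.4 MHz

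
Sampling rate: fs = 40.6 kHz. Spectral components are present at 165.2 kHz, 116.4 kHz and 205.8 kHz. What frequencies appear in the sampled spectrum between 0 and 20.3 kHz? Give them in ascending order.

fs/2 = 20.3 kHz.
165.2 kHz mod fs = 2.8 kHz.
2.8 kHz ≤ fs/2 = 20.3 kHz, appears at 2.8 kHz.
116.4 kHz mod fs = 35.2 kHz.
35.2 kHz > fs/2 = 20.3 kHz, folds to fs − 35.2 kHz = 5.4 kHz.
205.8 kHz mod fs = 2.8 kHz.
2.8 kHz ≤ fs/2 = 20.3 kHz, appears at 2.8 kHz.
Distinct values: {2.8 kHz, 5.4 kHz}.

2.8 kHz, 5.4 kHz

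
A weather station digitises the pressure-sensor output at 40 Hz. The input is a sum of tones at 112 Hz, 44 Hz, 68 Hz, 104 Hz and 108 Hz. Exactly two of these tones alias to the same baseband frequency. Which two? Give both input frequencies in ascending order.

fs/2 = 20 Hz.
112 Hz mod fs = 32 Hz.
32 Hz > fs/2 = 20 Hz, folds to fs − 32 Hz = 8 Hz.
44 Hz mod fs = 4 Hz.
4 Hz ≤ fs/2 = 20 Hz, appears at 4 Hz.
68 Hz mod fs = 28 Hz.
28 Hz > fs/2 = 20 Hz, folds to fs − 28 Hz = 12 Hz.
104 Hz mod fs = 24 Hz.
24 Hz > fs/2 = 20 Hz, folds to fs − 24 Hz = 16 Hz.
108 Hz mod fs = 28 Hz.
28 Hz > fs/2 = 20 Hz, folds to fs − 28 Hz = 12 Hz.
68 Hz and 108 Hz both map to 12 Hz.

68 Hz, 108 Hz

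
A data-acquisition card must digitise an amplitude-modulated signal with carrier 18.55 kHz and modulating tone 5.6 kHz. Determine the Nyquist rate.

AM sidebands sit at fc ± fm = 12.95 kHz and 24.15 kHz.
Highest-frequency component: 24.15 kHz.
Nyquist rate = 2 × 24.15 kHz = 48.3 kHz.

48.3 kHz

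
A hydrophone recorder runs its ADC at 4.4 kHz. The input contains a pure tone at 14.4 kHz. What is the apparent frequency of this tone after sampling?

14.4 kHz mod fs = 1.2 kHz.
1.2 kHz ≤ fs/2 = 2.2 kHz, appears at 1.2 kHz.

1.2 kHz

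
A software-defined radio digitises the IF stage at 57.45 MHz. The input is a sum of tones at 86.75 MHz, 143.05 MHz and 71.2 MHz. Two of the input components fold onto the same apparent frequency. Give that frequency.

fs/2 = 28.725 MHz.
86.75 MHz mod fs = 29.3 MHz.
29.3 MHz > fs/2 = 28.725 MHz, folds to fs − 29.3 MHz = 28.15 MHz.
143.05 MHz mod fs = 28.15 MHz.
28.15 MHz ≤ fs/2 = 28.725 MHz, appears at 28.15 MHz.
71.2 MHz mod fs = 13.75 MHz.
13.75 MHz ≤ fs/2 = 28.725 MHz, appears at 13.75 MHz.
86.75 MHz and 143.05 MHz both map to 28.15 MHz.

28.15 MHz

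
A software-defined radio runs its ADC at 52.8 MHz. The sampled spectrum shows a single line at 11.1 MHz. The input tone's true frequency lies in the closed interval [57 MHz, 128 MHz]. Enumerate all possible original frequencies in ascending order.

Frequencies that alias to 11.1 MHz are k·fs ± 11.1 MHz for integer k ≥ 0.
k=0: 11.1 MHz.
k=1: 41.7 MHz, 63.9 MHz.
k=2: 94.5 MHz, 116.7 MHz.
k=3: 147.3 MHz, 169.5 MHz.
Within [57 MHz, 128 MHz]: 63.9 MHz, 94.5 MHz, 116.7 MHz.

63.9 MHz, 94.5 MHz, 116.7 MHz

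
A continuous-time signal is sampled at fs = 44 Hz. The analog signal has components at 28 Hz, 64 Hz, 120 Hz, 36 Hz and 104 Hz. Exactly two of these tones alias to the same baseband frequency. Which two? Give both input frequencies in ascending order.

fs/2 = 22 Hz.
28 Hz > fs/2 = 22 Hz, folds to fs − 28 Hz = 16 Hz.
64 Hz mod fs = 20 Hz.
20 Hz ≤ fs/2 = 22 Hz, appears at 20 Hz.
120 Hz mod fs = 32 Hz.
32 Hz > fs/2 = 22 Hz, folds to fs − 32 Hz = 12 Hz.
36 Hz > fs/2 = 22 Hz, folds to fs − 36 Hz = 8 Hz.
104 Hz mod fs = 16 Hz.
16 Hz ≤ fs/2 = 22 Hz, appears at 16 Hz.
28 Hz and 104 Hz both map to 16 Hz.

28 Hz, 104 Hz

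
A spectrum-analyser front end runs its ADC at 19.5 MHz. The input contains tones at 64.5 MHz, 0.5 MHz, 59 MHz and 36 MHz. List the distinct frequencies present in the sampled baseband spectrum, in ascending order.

fs/2 = 9.75 MHz.
64.5 MHz mod fs = 6 MHz.
6 MHz ≤ fs/2 = 9.75 MHz, appears at 6 MHz.
0.5 MHz ≤ fs/2 = 9.75 MHz, passes unchanged.
59 MHz mod fs = 0.5 MHz.
0.5 MHz ≤ fs/2 = 9.75 MHz, appears at 0.5 MHz.
36 MHz mod fs = 16.5 MHz.
16.5 MHz > fs/2 = 9.75 MHz, folds to fs − 16.5 MHz = 3 MHz.
Distinct values: {0.5 MHz, 3 MHz, 6 MHz}.

0.5 MHz, 3 MHz, 6 MHz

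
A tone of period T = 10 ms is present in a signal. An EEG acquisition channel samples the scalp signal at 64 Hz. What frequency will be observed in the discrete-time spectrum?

28 Hz

T = 10 ms → f = 1/T = 100 Hz.
100 Hz mod fs = 36 Hz.
36 Hz > fs/2 = 32 Hz, folds to fs − 36 Hz = 28 Hz.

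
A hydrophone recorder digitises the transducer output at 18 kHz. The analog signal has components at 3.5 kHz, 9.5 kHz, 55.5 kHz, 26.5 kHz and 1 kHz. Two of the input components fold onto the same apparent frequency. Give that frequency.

8.5 kHz

fs/2 = 9 kHz.
3.5 kHz ≤ fs/2 = 9 kHz, passes unchanged.
9.5 kHz > fs/2 = 9 kHz, folds to fs − 9.5 kHz = 8.5 kHz.
55.5 kHz mod fs = 1.5 kHz.
1.5 kHz ≤ fs/2 = 9 kHz, appears at 1.5 kHz.
26.5 kHz mod fs = 8.5 kHz.
8.5 kHz ≤ fs/2 = 9 kHz, appears at 8.5 kHz.
1 kHz ≤ fs/2 = 9 kHz, passes unchanged.
9.5 kHz and 26.5 kHz both map to 8.5 kHz.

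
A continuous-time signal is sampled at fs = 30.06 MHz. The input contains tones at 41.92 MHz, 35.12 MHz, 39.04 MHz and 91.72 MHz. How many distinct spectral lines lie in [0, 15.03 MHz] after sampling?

4

fs/2 = 15.03 MHz.
41.92 MHz mod fs = 11.86 MHz.
11.86 MHz ≤ fs/2 = 15.03 MHz, appears at 11.86 MHz.
35.12 MHz mod fs = 5.06 MHz.
5.06 MHz ≤ fs/2 = 15.03 MHz, appears at 5.06 MHz.
39.04 MHz mod fs = 8.98 MHz.
8.98 MHz ≤ fs/2 = 15.03 MHz, appears at 8.98 MHz.
91.72 MHz mod fs = 1.54 MHz.
1.54 MHz ≤ fs/2 = 15.03 MHz, appears at 1.54 MHz.
Distinct values: {1.54 MHz, 5.06 MHz, 8.98 MHz, 11.86 MHz} → 4.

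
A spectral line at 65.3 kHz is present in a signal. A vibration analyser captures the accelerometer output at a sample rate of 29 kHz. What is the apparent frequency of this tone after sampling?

65.3 kHz mod fs = 7.3 kHz.
7.3 kHz ≤ fs/2 = 14.5 kHz, appears at 7.3 kHz.

7.3 kHz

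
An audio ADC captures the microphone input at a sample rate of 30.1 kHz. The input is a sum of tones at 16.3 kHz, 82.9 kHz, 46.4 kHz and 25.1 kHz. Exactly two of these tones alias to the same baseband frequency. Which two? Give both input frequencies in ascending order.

fs/2 = 15.05 kHz.
16.3 kHz > fs/2 = 15.05 kHz, folds to fs − 16.3 kHz = 13.8 kHz.
82.9 kHz mod fs = 22.7 kHz.
22.7 kHz > fs/2 = 15.05 kHz, folds to fs − 22.7 kHz = 7.4 kHz.
46.4 kHz mod fs = 16.3 kHz.
16.3 kHz > fs/2 = 15.05 kHz, folds to fs − 16.3 kHz = 13.8 kHz.
25.1 kHz > fs/2 = 15.05 kHz, folds to fs − 25.1 kHz = 5 kHz.
16.3 kHz and 46.4 kHz both map to 13.8 kHz.

16.3 kHz, 46.4 kHz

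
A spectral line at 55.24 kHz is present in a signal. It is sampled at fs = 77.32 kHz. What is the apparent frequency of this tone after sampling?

55.24 kHz > fs/2 = 38.66 kHz, folds to fs − 55.24 kHz = 22.08 kHz.

22.08 kHz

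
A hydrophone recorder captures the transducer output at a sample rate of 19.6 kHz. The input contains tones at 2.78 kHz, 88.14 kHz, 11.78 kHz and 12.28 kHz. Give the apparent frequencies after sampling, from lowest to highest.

fs/2 = 9.8 kHz.
2.78 kHz ≤ fs/2 = 9.8 kHz, passes unchanged.
88.14 kHz mod fs = 9.74 kHz.
9.74 kHz ≤ fs/2 = 9.8 kHz, appears at 9.74 kHz.
11.78 kHz > fs/2 = 9.8 kHz, folds to fs − 11.78 kHz = 7.82 kHz.
12.28 kHz > fs/2 = 9.8 kHz, folds to fs − 12.28 kHz = 7.32 kHz.
Distinct values: {2.78 kHz, 7.32 kHz, 7.82 kHz, 9.74 kHz}.

2.78 kHz, 7.32 kHz, 7.82 kHz, 9.74 kHz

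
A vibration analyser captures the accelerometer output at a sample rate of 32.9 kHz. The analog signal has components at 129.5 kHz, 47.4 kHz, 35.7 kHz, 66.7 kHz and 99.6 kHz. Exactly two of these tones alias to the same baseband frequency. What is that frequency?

fs/2 = 16.45 kHz.
129.5 kHz mod fs = 30.8 kHz.
30.8 kHz > fs/2 = 16.45 kHz, folds to fs − 30.8 kHz = 2.1 kHz.
47.4 kHz mod fs = 14.5 kHz.
14.5 kHz ≤ fs/2 = 16.45 kHz, appears at 14.5 kHz.
35.7 kHz mod fs = 2.8 kHz.
2.8 kHz ≤ fs/2 = 16.45 kHz, appears at 2.8 kHz.
66.7 kHz mod fs = 0.9 kHz.
0.9 kHz ≤ fs/2 = 16.45 kHz, appears at 0.9 kHz.
99.6 kHz mod fs = 0.9 kHz.
0.9 kHz ≤ fs/2 = 16.45 kHz, appears at 0.9 kHz.
66.7 kHz and 99.6 kHz both map to 0.9 kHz.

0.9 kHz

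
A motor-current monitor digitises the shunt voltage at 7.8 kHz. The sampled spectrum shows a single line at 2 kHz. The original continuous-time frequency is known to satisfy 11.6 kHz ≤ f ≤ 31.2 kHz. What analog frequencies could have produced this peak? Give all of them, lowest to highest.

Frequencies that alias to 2 kHz are k·fs ± 2 kHz for integer k ≥ 0.
k=0: 2 kHz.
k=1: 5.8 kHz, 9.8 kHz.
k=2: 13.6 kHz, 17.6 kHz.
k=3: 21.4 kHz, 25.4 kHz.
k=4: 29.2 kHz, 33.2 kHz.
k=5: 37 kHz, 41 kHz.
Within [11.6 kHz, 31.2 kHz]: 13.6 kHz, 17.6 kHz, 21.4 kHz, 25.4 kHz, 29.2 kHz.

13.6 kHz, 17.6 kHz, 21.4 kHz, 25.4 kHz, 29.2 kHz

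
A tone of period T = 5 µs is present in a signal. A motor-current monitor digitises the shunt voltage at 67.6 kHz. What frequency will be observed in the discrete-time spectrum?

2.8 kHz

T = 5 µs → f = 1/T = 200 kHz.
200 kHz mod fs = 64.8 kHz.
64.8 kHz > fs/2 = 33.8 kHz, folds to fs − 64.8 kHz = 2.8 kHz.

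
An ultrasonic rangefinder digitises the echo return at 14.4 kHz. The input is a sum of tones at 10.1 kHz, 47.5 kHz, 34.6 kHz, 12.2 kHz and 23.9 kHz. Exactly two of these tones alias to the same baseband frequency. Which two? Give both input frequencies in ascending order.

fs/2 = 7.2 kHz.
10.1 kHz > fs/2 = 7.2 kHz, folds to fs − 10.1 kHz = 4.3 kHz.
47.5 kHz mod fs = 4.3 kHz.
4.3 kHz ≤ fs/2 = 7.2 kHz, appears at 4.3 kHz.
34.6 kHz mod fs = 5.8 kHz.
5.8 kHz ≤ fs/2 = 7.2 kHz, appears at 5.8 kHz.
12.2 kHz > fs/2 = 7.2 kHz, folds to fs − 12.2 kHz = 2.2 kHz.
23.9 kHz mod fs = 9.5 kHz.
9.5 kHz > fs/2 = 7.2 kHz, folds to fs − 9.5 kHz = 4.9 kHz.
10.1 kHz and 47.5 kHz both map to 4.3 kHz.

10.1 kHz, 47.5 kHz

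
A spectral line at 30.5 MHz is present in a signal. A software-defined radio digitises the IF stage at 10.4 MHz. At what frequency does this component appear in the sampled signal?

0.7 MHz

30.5 MHz mod fs = 9.7 MHz.
9.7 MHz > fs/2 = 5.2 MHz, folds to fs − 9.7 MHz = 0.7 MHz.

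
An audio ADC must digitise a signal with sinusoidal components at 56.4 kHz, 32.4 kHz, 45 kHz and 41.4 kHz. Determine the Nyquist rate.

Highest-frequency component: 56.4 kHz.
Nyquist rate = 2 × 56.4 kHz = 112.8 kHz.

112.8 kHz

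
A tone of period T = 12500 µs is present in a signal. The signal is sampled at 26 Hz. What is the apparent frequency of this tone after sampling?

T = 12500 µs → f = 1/T = 80 Hz.
80 Hz mod fs = 2 Hz.
2 Hz ≤ fs/2 = 13 Hz, appears at 2 Hz.

2 Hz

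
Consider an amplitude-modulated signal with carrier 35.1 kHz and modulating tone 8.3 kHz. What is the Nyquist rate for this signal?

86.8 kHz

AM sidebands sit at fc ± fm = 26.8 kHz and 43.4 kHz.
Highest-frequency component: 43.4 kHz.
Nyquist rate = 2 × 43.4 kHz = 86.8 kHz.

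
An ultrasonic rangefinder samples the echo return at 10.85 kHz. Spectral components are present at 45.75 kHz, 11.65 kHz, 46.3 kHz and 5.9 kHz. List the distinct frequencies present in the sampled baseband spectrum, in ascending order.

fs/2 = 5.425 kHz.
45.75 kHz mod fs = 2.35 kHz.
2.35 kHz ≤ fs/2 = 5.425 kHz, appears at 2.35 kHz.
11.65 kHz mod fs = 0.8 kHz.
0.8 kHz ≤ fs/2 = 5.425 kHz, appears at 0.8 kHz.
46.3 kHz mod fs = 2.9 kHz.
2.9 kHz ≤ fs/2 = 5.425 kHz, appears at 2.9 kHz.
5.9 kHz > fs/2 = 5.425 kHz, folds to fs − 5.9 kHz = 4.95 kHz.
Distinct values: {0.8 kHz, 2.35 kHz, 2.9 kHz, 4.95 kHz}.

0.8 kHz, 2.35 kHz, 2.9 kHz, 4.95 kHz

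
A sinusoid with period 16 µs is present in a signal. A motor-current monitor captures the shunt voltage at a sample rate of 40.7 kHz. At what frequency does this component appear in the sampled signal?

18.9 kHz

T = 16 µs → f = 1/T = 62.5 kHz.
62.5 kHz mod fs = 21.8 kHz.
21.8 kHz > fs/2 = 20.35 kHz, folds to fs − 21.8 kHz = 18.9 kHz.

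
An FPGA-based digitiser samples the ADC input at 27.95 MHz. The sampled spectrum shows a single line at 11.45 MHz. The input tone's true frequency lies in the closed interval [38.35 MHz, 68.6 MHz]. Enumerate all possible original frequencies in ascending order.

Frequencies that alias to 11.45 MHz are k·fs ± 11.45 MHz for integer k ≥ 0.
k=0: 11.45 MHz.
k=1: 16.5 MHz, 39.4 MHz.
k=2: 44.45 MHz, 67.35 MHz.
k=3: 72.4 MHz, 95.3 MHz.
Within [38.35 MHz, 68.6 MHz]: 39.4 MHz, 44.45 MHz, 67.35 MHz.

39.4 MHz, 44.45 MHz, 67.35 MHz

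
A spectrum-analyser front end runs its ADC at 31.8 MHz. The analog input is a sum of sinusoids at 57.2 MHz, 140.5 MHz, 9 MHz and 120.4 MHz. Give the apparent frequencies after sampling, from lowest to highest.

6.4 MHz, 6.8 MHz, 9 MHz, 13.3 MHz

fs/2 = 15.9 MHz.
57.2 MHz mod fs = 25.4 MHz.
25.4 MHz > fs/2 = 15.9 MHz, folds to fs − 25.4 MHz = 6.4 MHz.
140.5 MHz mod fs = 13.3 MHz.
13.3 MHz ≤ fs/2 = 15.9 MHz, appears at 13.3 MHz.
9 MHz ≤ fs/2 = 15.9 MHz, passes unchanged.
120.4 MHz mod fs = 25 MHz.
25 MHz > fs/2 = 15.9 MHz, folds to fs − 25 MHz = 6.8 MHz.
Distinct values: {6.4 MHz, 6.8 MHz, 9 MHz, 13.3 MHz}.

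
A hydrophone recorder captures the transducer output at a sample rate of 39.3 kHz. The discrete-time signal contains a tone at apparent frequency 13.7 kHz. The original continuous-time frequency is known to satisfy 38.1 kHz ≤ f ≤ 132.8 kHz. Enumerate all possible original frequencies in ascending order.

Frequencies that alias to 13.7 kHz are k·fs ± 13.7 kHz for integer k ≥ 0.
k=0: 13.7 kHz.
k=1: 25.6 kHz, 53 kHz.
k=2: 64.9 kHz, 92.3 kHz.
k=3: 104.2 kHz, 131.6 kHz.
k=4: 143.5 kHz, 170.9 kHz.
Within [38.1 kHz, 132.8 kHz]: 53 kHz, 64.9 kHz, 92.3 kHz, 104.2 kHz, 131.6 kHz.

53 kHz, 64.9 kHz, 92.3 kHz, 104.2 kHz, 131.6 kHz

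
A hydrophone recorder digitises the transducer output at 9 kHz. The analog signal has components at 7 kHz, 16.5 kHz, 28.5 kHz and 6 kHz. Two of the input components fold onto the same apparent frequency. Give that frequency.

fs/2 = 4.5 kHz.
7 kHz > fs/2 = 4.5 kHz, folds to fs − 7 kHz = 2 kHz.
16.5 kHz mod fs = 7.5 kHz.
7.5 kHz > fs/2 = 4.5 kHz, folds to fs − 7.5 kHz = 1.5 kHz.
28.5 kHz mod fs = 1.5 kHz.
1.5 kHz ≤ fs/2 = 4.5 kHz, appears at 1.5 kHz.
6 kHz > fs/2 = 4.5 kHz, folds to fs − 6 kHz = 3 kHz.
16.5 kHz and 28.5 kHz both map to 1.5 kHz.

1.5 kHz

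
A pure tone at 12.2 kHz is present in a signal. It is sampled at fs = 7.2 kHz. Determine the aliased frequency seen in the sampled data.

12.2 kHz mod fs = 5 kHz.
5 kHz > fs/2 = 3.6 kHz, folds to fs − 5 kHz = 2.2 kHz.

2.2 kHz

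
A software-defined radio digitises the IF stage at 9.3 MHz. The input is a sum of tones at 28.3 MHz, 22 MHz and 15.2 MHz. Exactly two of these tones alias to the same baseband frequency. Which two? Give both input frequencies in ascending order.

fs/2 = 4.65 MHz.
28.3 MHz mod fs = 0.4 MHz.
0.4 MHz ≤ fs/2 = 4.65 MHz, appears at 0.4 MHz.
22 MHz mod fs = 3.4 MHz.
3.4 MHz ≤ fs/2 = 4.65 MHz, appears at 3.4 MHz.
15.2 MHz mod fs = 5.9 MHz.
5.9 MHz > fs/2 = 4.65 MHz, folds to fs − 5.9 MHz = 3.4 MHz.
15.2 MHz and 22 MHz both map to 3.4 MHz.

15.2 MHz, 22 MHz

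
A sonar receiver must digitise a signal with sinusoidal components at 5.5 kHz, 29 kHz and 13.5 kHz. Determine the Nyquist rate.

Highest-frequency component: 29 kHz.
Nyquist rate = 2 × 29 kHz = 58 kHz.

58 kHz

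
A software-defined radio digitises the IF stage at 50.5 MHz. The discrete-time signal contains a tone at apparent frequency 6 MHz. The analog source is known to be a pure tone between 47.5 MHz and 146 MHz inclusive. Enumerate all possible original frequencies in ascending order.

56.5 MHz, 95 MHz, 107 MHz, 145.5 MHz

Frequencies that alias to 6 MHz are k·fs ± 6 MHz for integer k ≥ 0.
k=0: 6 MHz.
k=1: 44.5 MHz, 56.5 MHz.
k=2: 95 MHz, 107 MHz.
k=3: 145.5 MHz, 157.5 MHz.
k=4: 196 MHz, 208 MHz.
Within [47.5 MHz, 146 MHz]: 56.5 MHz, 95 MHz, 107 MHz, 145.5 MHz.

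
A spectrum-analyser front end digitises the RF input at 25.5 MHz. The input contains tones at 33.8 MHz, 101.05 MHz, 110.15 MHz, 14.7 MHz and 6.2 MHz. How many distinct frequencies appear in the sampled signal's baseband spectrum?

fs/2 = 12.75 MHz.
33.8 MHz mod fs = 8.3 MHz.
8.3 MHz ≤ fs/2 = 12.75 MHz, appears at 8.3 MHz.
101.05 MHz mod fs = 24.55 MHz.
24.55 MHz > fs/2 = 12.75 MHz, folds to fs − 24.55 MHz = 0.95 MHz.
110.15 MHz mod fs = 8.15 MHz.
8.15 MHz ≤ fs/2 = 12.75 MHz, appears at 8.15 MHz.
14.7 MHz > fs/2 = 12.75 MHz, folds to fs − 14.7 MHz = 10.8 MHz.
6.2 MHz ≤ fs/2 = 12.75 MHz, passes unchanged.
Distinct values: {0.95 MHz, 6.2 MHz, 8.15 MHz, 8.3 MHz, 10.8 MHz} → 5.

5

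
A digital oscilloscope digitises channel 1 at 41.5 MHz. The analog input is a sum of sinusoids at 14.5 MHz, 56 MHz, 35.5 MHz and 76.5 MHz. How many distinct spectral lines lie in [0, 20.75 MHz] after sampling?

3

fs/2 = 20.75 MHz.
14.5 MHz ≤ fs/2 = 20.75 MHz, passes unchanged.
56 MHz mod fs = 14.5 MHz.
14.5 MHz ≤ fs/2 = 20.75 MHz, appears at 14.5 MHz.
35.5 MHz > fs/2 = 20.75 MHz, folds to fs − 35.5 MHz = 6 MHz.
76.5 MHz mod fs = 35 MHz.
35 MHz > fs/2 = 20.75 MHz, folds to fs − 35 MHz = 6.5 MHz.
Distinct values: {6 MHz, 6.5 MHz, 14.5 MHz} → 3.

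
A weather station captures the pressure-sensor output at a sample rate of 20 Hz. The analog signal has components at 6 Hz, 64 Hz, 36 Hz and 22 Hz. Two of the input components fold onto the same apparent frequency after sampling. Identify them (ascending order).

36 Hz, 64 Hz

fs/2 = 10 Hz.
6 Hz ≤ fs/2 = 10 Hz, passes unchanged.
64 Hz mod fs = 4 Hz.
4 Hz ≤ fs/2 = 10 Hz, appears at 4 Hz.
36 Hz mod fs = 16 Hz.
16 Hz > fs/2 = 10 Hz, folds to fs − 16 Hz = 4 Hz.
22 Hz mod fs = 2 Hz.
2 Hz ≤ fs/2 = 10 Hz, appears at 2 Hz.
36 Hz and 64 Hz both map to 4 Hz.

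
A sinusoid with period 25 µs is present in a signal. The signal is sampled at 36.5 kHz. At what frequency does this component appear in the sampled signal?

3.5 kHz

T = 25 µs → f = 1/T = 40 kHz.
40 kHz mod fs = 3.5 kHz.
3.5 kHz ≤ fs/2 = 18.25 kHz, appears at 3.5 kHz.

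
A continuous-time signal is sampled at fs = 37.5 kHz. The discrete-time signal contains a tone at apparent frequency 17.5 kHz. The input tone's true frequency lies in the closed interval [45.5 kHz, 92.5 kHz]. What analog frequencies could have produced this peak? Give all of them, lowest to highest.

55 kHz, 57.5 kHz, 92.5 kHz

Frequencies that alias to 17.5 kHz are k·fs ± 17.5 kHz for integer k ≥ 0.
k=0: 17.5 kHz.
k=1: 20 kHz, 55 kHz.
k=2: 57.5 kHz, 92.5 kHz.
k=3: 95 kHz, 130 kHz.
Within [45.5 kHz, 92.5 kHz]: 55 kHz, 57.5 kHz, 92.5 kHz.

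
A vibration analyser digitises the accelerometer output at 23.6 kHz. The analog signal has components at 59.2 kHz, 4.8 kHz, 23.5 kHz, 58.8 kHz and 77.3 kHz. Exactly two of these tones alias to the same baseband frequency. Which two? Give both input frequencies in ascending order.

58.8 kHz, 59.2 kHz

fs/2 = 11.8 kHz.
59.2 kHz mod fs = 12 kHz.
12 kHz > fs/2 = 11.8 kHz, folds to fs − 12 kHz = 11.6 kHz.
4.8 kHz ≤ fs/2 = 11.8 kHz, passes unchanged.
23.5 kHz > fs/2 = 11.8 kHz, folds to fs − 23.5 kHz = 0.1 kHz.
58.8 kHz mod fs = 11.6 kHz.
11.6 kHz ≤ fs/2 = 11.8 kHz, appears at 11.6 kHz.
77.3 kHz mod fs = 6.5 kHz.
6.5 kHz ≤ fs/2 = 11.8 kHz, appears at 6.5 kHz.
58.8 kHz and 59.2 kHz both map to 11.6 kHz.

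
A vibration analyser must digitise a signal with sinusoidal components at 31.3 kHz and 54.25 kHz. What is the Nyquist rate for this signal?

108.5 kHz

Highest-frequency component: 54.25 kHz.
Nyquist rate = 2 × 54.25 kHz = 108.5 kHz.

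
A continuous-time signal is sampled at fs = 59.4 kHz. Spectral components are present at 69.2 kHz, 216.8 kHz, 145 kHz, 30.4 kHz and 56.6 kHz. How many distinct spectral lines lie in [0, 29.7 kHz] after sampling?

fs/2 = 29.7 kHz.
69.2 kHz mod fs = 9.8 kHz.
9.8 kHz ≤ fs/2 = 29.7 kHz, appears at 9.8 kHz.
216.8 kHz mod fs = 38.6 kHz.
38.6 kHz > fs/2 = 29.7 kHz, folds to fs − 38.6 kHz = 20.8 kHz.
145 kHz mod fs = 26.2 kHz.
26.2 kHz ≤ fs/2 = 29.7 kHz, appears at 26.2 kHz.
30.4 kHz > fs/2 = 29.7 kHz, folds to fs − 30.4 kHz = 29 kHz.
56.6 kHz > fs/2 = 29.7 kHz, folds to fs − 56.6 kHz = 2.8 kHz.
Distinct values: {2.8 kHz, 9.8 kHz, 20.8 kHz, 26.2 kHz, 29 kHz} → 5.

5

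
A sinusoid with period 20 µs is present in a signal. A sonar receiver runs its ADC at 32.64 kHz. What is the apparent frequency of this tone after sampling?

T = 20 µs → f = 1/T = 50 kHz.
50 kHz mod fs = 17.36 kHz.
17.36 kHz > fs/2 = 16.32 kHz, folds to fs − 17.36 kHz = 15.28 kHz.

15.28 kHz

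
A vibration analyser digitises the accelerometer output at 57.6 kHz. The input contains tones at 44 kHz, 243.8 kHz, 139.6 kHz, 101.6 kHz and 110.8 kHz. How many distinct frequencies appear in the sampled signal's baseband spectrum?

4

fs/2 = 28.8 kHz.
44 kHz > fs/2 = 28.8 kHz, folds to fs − 44 kHz = 13.6 kHz.
243.8 kHz mod fs = 13.4 kHz.
13.4 kHz ≤ fs/2 = 28.8 kHz, appears at 13.4 kHz.
139.6 kHz mod fs = 24.4 kHz.
24.4 kHz ≤ fs/2 = 28.8 kHz, appears at 24.4 kHz.
101.6 kHz mod fs = 44 kHz.
44 kHz > fs/2 = 28.8 kHz, folds to fs − 44 kHz = 13.6 kHz.
110.8 kHz mod fs = 53.2 kHz.
53.2 kHz > fs/2 = 28.8 kHz, folds to fs − 53.2 kHz = 4.4 kHz.
Distinct values: {4.4 kHz, 13.4 kHz, 13.6 kHz, 24.4 kHz} → 4.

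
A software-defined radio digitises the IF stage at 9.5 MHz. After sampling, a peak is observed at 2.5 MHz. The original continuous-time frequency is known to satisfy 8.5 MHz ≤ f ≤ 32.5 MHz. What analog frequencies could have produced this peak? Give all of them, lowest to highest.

Frequencies that alias to 2.5 MHz are k·fs ± 2.5 MHz for integer k ≥ 0.
k=0: 2.5 MHz.
k=1: 7 MHz, 12 MHz.
k=2: 16.5 MHz, 21.5 MHz.
k=3: 26 MHz, 31 MHz.
k=4: 35.5 MHz, 40.5 MHz.
Within [8.5 MHz, 32.5 MHz]: 12 MHz, 16.5 MHz, 21.5 MHz, 26 MHz, 31 MHz.

12 MHz, 16.5 MHz, 21.5 MHz, 26 MHz, 31 MHz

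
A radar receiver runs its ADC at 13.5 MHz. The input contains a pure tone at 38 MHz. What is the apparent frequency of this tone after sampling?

38 MHz mod fs = 11 MHz.
11 MHz > fs/2 = 6.75 MHz, folds to fs − 11 MHz = 2.5 MHz.

2.5 MHz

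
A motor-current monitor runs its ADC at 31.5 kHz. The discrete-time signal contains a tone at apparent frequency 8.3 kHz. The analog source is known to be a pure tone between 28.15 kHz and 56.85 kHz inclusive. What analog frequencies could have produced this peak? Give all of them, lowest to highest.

39.8 kHz, 54.7 kHz

Frequencies that alias to 8.3 kHz are k·fs ± 8.3 kHz for integer k ≥ 0.
k=0: 8.3 kHz.
k=1: 23.2 kHz, 39.8 kHz.
k=2: 54.7 kHz, 71.3 kHz.
k=3: 86.2 kHz, 102.8 kHz.
Within [28.15 kHz, 56.85 kHz]: 39.8 kHz, 54.7 kHz.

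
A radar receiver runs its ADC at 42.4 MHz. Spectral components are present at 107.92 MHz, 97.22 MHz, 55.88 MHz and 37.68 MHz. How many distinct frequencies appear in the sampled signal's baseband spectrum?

fs/2 = 21.2 MHz.
107.92 MHz mod fs = 23.12 MHz.
23.12 MHz > fs/2 = 21.2 MHz, folds to fs − 23.12 MHz = 19.28 MHz.
97.22 MHz mod fs = 12.42 MHz.
12.42 MHz ≤ fs/2 = 21.2 MHz, appears at 12.42 MHz.
55.88 MHz mod fs = 13.48 MHz.
13.48 MHz ≤ fs/2 = 21.2 MHz, appears at 13.48 MHz.
37.68 MHz > fs/2 = 21.2 MHz, folds to fs − 37.68 MHz = 4.72 MHz.
Distinct values: {4.72 MHz, 12.42 MHz, 13.48 MHz, 19.28 MHz} → 4.

4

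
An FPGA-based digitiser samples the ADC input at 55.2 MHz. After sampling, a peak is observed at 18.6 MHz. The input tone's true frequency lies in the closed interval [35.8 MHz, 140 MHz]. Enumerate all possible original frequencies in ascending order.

36.6 MHz, 73.8 MHz, 91.8 MHz, 129 MHz

Frequencies that alias to 18.6 MHz are k·fs ± 18.6 MHz for integer k ≥ 0.
k=0: 18.6 MHz.
k=1: 36.6 MHz, 73.8 MHz.
k=2: 91.8 MHz, 129 MHz.
k=3: 147 MHz, 184.2 MHz.
Within [35.8 MHz, 140 MHz]: 36.6 MHz, 73.8 MHz, 91.8 MHz, 129 MHz.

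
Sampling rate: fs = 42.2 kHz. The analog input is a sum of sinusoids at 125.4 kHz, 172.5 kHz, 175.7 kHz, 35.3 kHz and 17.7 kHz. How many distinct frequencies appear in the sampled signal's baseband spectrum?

fs/2 = 21.1 kHz.
125.4 kHz mod fs = 41 kHz.
41 kHz > fs/2 = 21.1 kHz, folds to fs − 41 kHz = 1.2 kHz.
172.5 kHz mod fs = 3.7 kHz.
3.7 kHz ≤ fs/2 = 21.1 kHz, appears at 3.7 kHz.
175.7 kHz mod fs = 6.9 kHz.
6.9 kHz ≤ fs/2 = 21.1 kHz, appears at 6.9 kHz.
35.3 kHz > fs/2 = 21.1 kHz, folds to fs − 35.3 kHz = 6.9 kHz.
17.7 kHz ≤ fs/2 = 21.1 kHz, passes unchanged.
Distinct values: {1.2 kHz, 3.7 kHz, 6.9 kHz, 17.7 kHz} → 4.

4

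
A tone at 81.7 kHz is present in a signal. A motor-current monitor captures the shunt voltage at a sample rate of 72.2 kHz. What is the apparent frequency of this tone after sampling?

9.5 kHz

81.7 kHz mod fs = 9.5 kHz.
9.5 kHz ≤ fs/2 = 36.1 kHz, appears at 9.5 kHz.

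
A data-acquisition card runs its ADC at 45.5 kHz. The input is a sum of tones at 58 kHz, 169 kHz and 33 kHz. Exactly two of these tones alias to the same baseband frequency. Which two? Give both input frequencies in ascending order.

33 kHz, 58 kHz

fs/2 = 22.75 kHz.
58 kHz mod fs = 12.5 kHz.
12.5 kHz ≤ fs/2 = 22.75 kHz, appears at 12.5 kHz.
169 kHz mod fs = 32.5 kHz.
32.5 kHz > fs/2 = 22.75 kHz, folds to fs − 32.5 kHz = 13 kHz.
33 kHz > fs/2 = 22.75 kHz, folds to fs − 33 kHz = 12.5 kHz.
33 kHz and 58 kHz both map to 12.5 kHz.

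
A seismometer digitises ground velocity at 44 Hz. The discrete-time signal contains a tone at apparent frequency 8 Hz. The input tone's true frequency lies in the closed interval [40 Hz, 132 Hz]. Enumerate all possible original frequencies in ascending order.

52 Hz, 80 Hz, 96 Hz, 124 Hz

Frequencies that alias to 8 Hz are k·fs ± 8 Hz for integer k ≥ 0.
k=0: 8 Hz.
k=1: 36 Hz, 52 Hz.
k=2: 80 Hz, 96 Hz.
k=3: 124 Hz, 140 Hz.
k=4: 168 Hz, 184 Hz.
Within [40 Hz, 132 Hz]: 52 Hz, 80 Hz, 96 Hz, 124 Hz.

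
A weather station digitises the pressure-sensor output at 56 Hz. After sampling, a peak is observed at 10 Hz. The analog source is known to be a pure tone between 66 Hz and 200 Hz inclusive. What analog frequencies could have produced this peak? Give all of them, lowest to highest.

Frequencies that alias to 10 Hz are k·fs ± 10 Hz for integer k ≥ 0.
k=0: 10 Hz.
k=1: 46 Hz, 66 Hz.
k=2: 102 Hz, 122 Hz.
k=3: 158 Hz, 178 Hz.
k=4: 214 Hz, 234 Hz.
Within [66 Hz, 200 Hz]: 66 Hz, 102 Hz, 122 Hz, 158 Hz, 178 Hz.

66 Hz, 102 Hz, 122 Hz, 158 Hz, 178 Hz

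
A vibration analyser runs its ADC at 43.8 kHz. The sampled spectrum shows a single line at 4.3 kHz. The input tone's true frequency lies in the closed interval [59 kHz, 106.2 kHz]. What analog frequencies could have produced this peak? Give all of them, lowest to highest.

Frequencies that alias to 4.3 kHz are k·fs ± 4.3 kHz for integer k ≥ 0.
k=0: 4.3 kHz.
k=1: 39.5 kHz, 48.1 kHz.
k=2: 83.3 kHz, 91.9 kHz.
k=3: 127.1 kHz, 135.7 kHz.
Within [59 kHz, 106.2 kHz]: 83.3 kHz, 91.9 kHz.

83.3 kHz, 91.9 kHz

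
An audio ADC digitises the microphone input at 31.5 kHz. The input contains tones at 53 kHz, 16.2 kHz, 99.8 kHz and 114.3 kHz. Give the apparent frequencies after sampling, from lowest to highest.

5.3 kHz, 10 kHz, 11.7 kHz, 15.3 kHz

fs/2 = 15.75 kHz.
53 kHz mod fs = 21.5 kHz.
21.5 kHz > fs/2 = 15.75 kHz, folds to fs − 21.5 kHz = 10 kHz.
16.2 kHz > fs/2 = 15.75 kHz, folds to fs − 16.2 kHz = 15.3 kHz.
99.8 kHz mod fs = 5.3 kHz.
5.3 kHz ≤ fs/2 = 15.75 kHz, appears at 5.3 kHz.
114.3 kHz mod fs = 19.8 kHz.
19.8 kHz > fs/2 = 15.75 kHz, folds to fs − 19.8 kHz = 11.7 kHz.
Distinct values: {5.3 kHz, 10 kHz, 11.7 kHz, 15.3 kHz}.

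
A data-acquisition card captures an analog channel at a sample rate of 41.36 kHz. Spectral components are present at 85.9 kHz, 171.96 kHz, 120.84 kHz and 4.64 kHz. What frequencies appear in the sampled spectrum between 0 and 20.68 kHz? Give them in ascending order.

fs/2 = 20.68 kHz.
85.9 kHz mod fs = 3.18 kHz.
3.18 kHz ≤ fs/2 = 20.68 kHz, appears at 3.18 kHz.
171.96 kHz mod fs = 6.52 kHz.
6.52 kHz ≤ fs/2 = 20.68 kHz, appears at 6.52 kHz.
120.84 kHz mod fs = 38.12 kHz.
38.12 kHz > fs/2 = 20.68 kHz, folds to fs − 38.12 kHz = 3.24 kHz.
4.64 kHz ≤ fs/2 = 20.68 kHz, passes unchanged.
Distinct values: {3.18 kHz, 3.24 kHz, 4.64 kHz, 6.52 kHz}.

3.18 kHz, 3.24 kHz, 4.64 kHz, 6.52 kHz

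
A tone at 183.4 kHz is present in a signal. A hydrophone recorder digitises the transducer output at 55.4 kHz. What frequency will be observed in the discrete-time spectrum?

17.2 kHz

183.4 kHz mod fs = 17.2 kHz.
17.2 kHz ≤ fs/2 = 27.7 kHz, appears at 17.2 kHz.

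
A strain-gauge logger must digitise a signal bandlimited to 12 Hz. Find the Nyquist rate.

Nyquist rate = 2 × 12 Hz = 24 Hz.

24 Hz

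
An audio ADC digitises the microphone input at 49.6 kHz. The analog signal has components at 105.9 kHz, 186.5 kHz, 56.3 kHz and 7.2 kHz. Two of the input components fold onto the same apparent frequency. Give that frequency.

6.7 kHz

fs/2 = 24.8 kHz.
105.9 kHz mod fs = 6.7 kHz.
6.7 kHz ≤ fs/2 = 24.8 kHz, appears at 6.7 kHz.
186.5 kHz mod fs = 37.7 kHz.
37.7 kHz > fs/2 = 24.8 kHz, folds to fs − 37.7 kHz = 11.9 kHz.
56.3 kHz mod fs = 6.7 kHz.
6.7 kHz ≤ fs/2 = 24.8 kHz, appears at 6.7 kHz.
7.2 kHz ≤ fs/2 = 24.8 kHz, passes unchanged.
56.3 kHz and 105.9 kHz both map to 6.7 kHz.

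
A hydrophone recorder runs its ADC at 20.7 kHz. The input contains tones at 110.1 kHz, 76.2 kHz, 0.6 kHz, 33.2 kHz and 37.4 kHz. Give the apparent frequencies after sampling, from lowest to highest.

0.6 kHz, 4 kHz, 6.6 kHz, 8.2 kHz

fs/2 = 10.35 kHz.
110.1 kHz mod fs = 6.6 kHz.
6.6 kHz ≤ fs/2 = 10.35 kHz, appears at 6.6 kHz.
76.2 kHz mod fs = 14.1 kHz.
14.1 kHz > fs/2 = 10.35 kHz, folds to fs − 14.1 kHz = 6.6 kHz.
0.6 kHz ≤ fs/2 = 10.35 kHz, passes unchanged.
33.2 kHz mod fs = 12.5 kHz.
12.5 kHz > fs/2 = 10.35 kHz, folds to fs − 12.5 kHz = 8.2 kHz.
37.4 kHz mod fs = 16.7 kHz.
16.7 kHz > fs/2 = 10.35 kHz, folds to fs − 16.7 kHz = 4 kHz.
Distinct values: {0.6 kHz, 4 kHz, 6.6 kHz, 8.2 kHz}.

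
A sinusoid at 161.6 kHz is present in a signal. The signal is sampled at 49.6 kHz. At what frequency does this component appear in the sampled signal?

161.6 kHz mod fs = 12.8 kHz.
12.8 kHz ≤ fs/2 = 24.8 kHz, appears at 12.8 kHz.

12.8 kHz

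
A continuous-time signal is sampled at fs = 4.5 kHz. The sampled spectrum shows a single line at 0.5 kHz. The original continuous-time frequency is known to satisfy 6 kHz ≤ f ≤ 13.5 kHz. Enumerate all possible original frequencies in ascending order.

Frequencies that alias to 0.5 kHz are k·fs ± 0.5 kHz for integer k ≥ 0.
k=0: 0.5 kHz.
k=1: 4 kHz, 5 kHz.
k=2: 8.5 kHz, 9.5 kHz.
k=3: 13 kHz, 14 kHz.
k=4: 17.5 kHz, 18.5 kHz.
Within [6 kHz, 13.5 kHz]: 8.5 kHz, 9.5 kHz, 13 kHz.

8.5 kHz, 9.5 kHz, 13 kHz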